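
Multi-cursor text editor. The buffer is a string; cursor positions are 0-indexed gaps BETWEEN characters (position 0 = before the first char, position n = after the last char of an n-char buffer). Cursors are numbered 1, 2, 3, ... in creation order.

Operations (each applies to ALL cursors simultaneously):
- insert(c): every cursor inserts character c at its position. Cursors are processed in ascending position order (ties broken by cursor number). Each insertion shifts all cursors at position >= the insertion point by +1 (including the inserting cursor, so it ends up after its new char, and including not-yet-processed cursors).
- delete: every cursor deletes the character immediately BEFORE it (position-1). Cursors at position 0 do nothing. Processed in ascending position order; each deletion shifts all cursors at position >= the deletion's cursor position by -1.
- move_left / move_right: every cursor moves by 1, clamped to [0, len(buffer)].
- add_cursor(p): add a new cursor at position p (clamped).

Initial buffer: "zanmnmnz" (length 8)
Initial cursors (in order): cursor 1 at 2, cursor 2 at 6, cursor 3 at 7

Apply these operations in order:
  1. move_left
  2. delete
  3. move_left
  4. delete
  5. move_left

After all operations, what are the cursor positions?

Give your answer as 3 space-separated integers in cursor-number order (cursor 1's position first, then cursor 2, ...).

After op 1 (move_left): buffer="zanmnmnz" (len 8), cursors c1@1 c2@5 c3@6, authorship ........
After op 2 (delete): buffer="anmnz" (len 5), cursors c1@0 c2@3 c3@3, authorship .....
After op 3 (move_left): buffer="anmnz" (len 5), cursors c1@0 c2@2 c3@2, authorship .....
After op 4 (delete): buffer="mnz" (len 3), cursors c1@0 c2@0 c3@0, authorship ...
After op 5 (move_left): buffer="mnz" (len 3), cursors c1@0 c2@0 c3@0, authorship ...

Answer: 0 0 0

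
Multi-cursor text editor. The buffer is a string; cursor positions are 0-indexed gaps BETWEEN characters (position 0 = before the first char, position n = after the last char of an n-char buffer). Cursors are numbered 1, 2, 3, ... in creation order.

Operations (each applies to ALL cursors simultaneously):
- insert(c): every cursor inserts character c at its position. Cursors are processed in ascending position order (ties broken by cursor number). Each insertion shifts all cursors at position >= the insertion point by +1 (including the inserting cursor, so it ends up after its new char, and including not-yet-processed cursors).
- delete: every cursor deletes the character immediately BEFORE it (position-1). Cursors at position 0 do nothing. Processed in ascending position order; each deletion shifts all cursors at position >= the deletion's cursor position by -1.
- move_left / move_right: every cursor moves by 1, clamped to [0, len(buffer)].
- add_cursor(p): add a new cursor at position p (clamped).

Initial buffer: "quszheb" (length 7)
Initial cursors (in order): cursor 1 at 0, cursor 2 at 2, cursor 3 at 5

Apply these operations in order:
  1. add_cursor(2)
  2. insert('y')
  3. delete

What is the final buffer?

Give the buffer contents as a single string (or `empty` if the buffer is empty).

Answer: quszheb

Derivation:
After op 1 (add_cursor(2)): buffer="quszheb" (len 7), cursors c1@0 c2@2 c4@2 c3@5, authorship .......
After op 2 (insert('y')): buffer="yquyyszhyeb" (len 11), cursors c1@1 c2@5 c4@5 c3@9, authorship 1..24...3..
After op 3 (delete): buffer="quszheb" (len 7), cursors c1@0 c2@2 c4@2 c3@5, authorship .......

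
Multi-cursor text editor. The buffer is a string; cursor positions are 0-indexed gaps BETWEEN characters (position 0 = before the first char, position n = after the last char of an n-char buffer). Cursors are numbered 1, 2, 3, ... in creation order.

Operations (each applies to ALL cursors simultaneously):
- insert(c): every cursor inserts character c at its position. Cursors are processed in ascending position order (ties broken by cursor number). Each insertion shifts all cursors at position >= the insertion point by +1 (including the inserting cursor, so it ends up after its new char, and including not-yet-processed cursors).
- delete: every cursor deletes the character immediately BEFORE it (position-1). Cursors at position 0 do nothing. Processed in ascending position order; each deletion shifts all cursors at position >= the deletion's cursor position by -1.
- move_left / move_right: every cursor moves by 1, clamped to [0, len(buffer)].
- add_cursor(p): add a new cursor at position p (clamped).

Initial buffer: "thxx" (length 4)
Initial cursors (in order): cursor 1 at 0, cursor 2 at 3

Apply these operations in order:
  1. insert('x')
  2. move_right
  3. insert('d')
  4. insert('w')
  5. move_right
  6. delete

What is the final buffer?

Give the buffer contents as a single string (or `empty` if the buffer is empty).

Answer: xtdwxxxd

Derivation:
After op 1 (insert('x')): buffer="xthxxx" (len 6), cursors c1@1 c2@5, authorship 1...2.
After op 2 (move_right): buffer="xthxxx" (len 6), cursors c1@2 c2@6, authorship 1...2.
After op 3 (insert('d')): buffer="xtdhxxxd" (len 8), cursors c1@3 c2@8, authorship 1.1..2.2
After op 4 (insert('w')): buffer="xtdwhxxxdw" (len 10), cursors c1@4 c2@10, authorship 1.11..2.22
After op 5 (move_right): buffer="xtdwhxxxdw" (len 10), cursors c1@5 c2@10, authorship 1.11..2.22
After op 6 (delete): buffer="xtdwxxxd" (len 8), cursors c1@4 c2@8, authorship 1.11.2.2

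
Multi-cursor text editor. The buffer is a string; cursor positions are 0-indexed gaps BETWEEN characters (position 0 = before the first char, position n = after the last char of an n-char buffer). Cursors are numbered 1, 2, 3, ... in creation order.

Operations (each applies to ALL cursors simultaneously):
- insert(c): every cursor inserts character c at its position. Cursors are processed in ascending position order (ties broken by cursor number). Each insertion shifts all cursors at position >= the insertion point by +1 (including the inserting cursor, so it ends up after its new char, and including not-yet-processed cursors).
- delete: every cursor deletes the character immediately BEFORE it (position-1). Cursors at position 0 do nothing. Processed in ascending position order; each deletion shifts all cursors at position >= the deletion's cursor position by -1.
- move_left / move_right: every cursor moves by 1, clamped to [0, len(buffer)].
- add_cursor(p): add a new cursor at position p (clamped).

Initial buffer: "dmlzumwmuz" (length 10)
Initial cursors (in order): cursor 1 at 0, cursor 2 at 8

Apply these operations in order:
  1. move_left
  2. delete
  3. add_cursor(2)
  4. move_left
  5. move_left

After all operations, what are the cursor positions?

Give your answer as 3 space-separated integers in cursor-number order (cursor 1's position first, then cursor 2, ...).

Answer: 0 4 0

Derivation:
After op 1 (move_left): buffer="dmlzumwmuz" (len 10), cursors c1@0 c2@7, authorship ..........
After op 2 (delete): buffer="dmlzummuz" (len 9), cursors c1@0 c2@6, authorship .........
After op 3 (add_cursor(2)): buffer="dmlzummuz" (len 9), cursors c1@0 c3@2 c2@6, authorship .........
After op 4 (move_left): buffer="dmlzummuz" (len 9), cursors c1@0 c3@1 c2@5, authorship .........
After op 5 (move_left): buffer="dmlzummuz" (len 9), cursors c1@0 c3@0 c2@4, authorship .........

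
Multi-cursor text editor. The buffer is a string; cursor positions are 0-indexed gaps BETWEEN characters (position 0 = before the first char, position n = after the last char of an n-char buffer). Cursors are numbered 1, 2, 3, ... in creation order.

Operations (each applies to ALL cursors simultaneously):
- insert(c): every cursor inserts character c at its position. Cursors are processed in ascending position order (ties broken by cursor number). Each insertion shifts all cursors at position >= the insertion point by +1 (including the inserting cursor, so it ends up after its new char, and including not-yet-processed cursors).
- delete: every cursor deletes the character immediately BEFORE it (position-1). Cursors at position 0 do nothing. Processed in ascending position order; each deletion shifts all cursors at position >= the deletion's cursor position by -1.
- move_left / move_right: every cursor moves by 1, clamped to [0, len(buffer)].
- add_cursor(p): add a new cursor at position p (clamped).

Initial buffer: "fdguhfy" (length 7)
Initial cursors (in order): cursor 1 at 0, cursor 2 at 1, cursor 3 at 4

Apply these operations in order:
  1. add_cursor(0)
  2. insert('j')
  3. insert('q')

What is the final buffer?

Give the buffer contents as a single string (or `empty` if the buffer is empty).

After op 1 (add_cursor(0)): buffer="fdguhfy" (len 7), cursors c1@0 c4@0 c2@1 c3@4, authorship .......
After op 2 (insert('j')): buffer="jjfjdgujhfy" (len 11), cursors c1@2 c4@2 c2@4 c3@8, authorship 14.2...3...
After op 3 (insert('q')): buffer="jjqqfjqdgujqhfy" (len 15), cursors c1@4 c4@4 c2@7 c3@12, authorship 1414.22...33...

Answer: jjqqfjqdgujqhfy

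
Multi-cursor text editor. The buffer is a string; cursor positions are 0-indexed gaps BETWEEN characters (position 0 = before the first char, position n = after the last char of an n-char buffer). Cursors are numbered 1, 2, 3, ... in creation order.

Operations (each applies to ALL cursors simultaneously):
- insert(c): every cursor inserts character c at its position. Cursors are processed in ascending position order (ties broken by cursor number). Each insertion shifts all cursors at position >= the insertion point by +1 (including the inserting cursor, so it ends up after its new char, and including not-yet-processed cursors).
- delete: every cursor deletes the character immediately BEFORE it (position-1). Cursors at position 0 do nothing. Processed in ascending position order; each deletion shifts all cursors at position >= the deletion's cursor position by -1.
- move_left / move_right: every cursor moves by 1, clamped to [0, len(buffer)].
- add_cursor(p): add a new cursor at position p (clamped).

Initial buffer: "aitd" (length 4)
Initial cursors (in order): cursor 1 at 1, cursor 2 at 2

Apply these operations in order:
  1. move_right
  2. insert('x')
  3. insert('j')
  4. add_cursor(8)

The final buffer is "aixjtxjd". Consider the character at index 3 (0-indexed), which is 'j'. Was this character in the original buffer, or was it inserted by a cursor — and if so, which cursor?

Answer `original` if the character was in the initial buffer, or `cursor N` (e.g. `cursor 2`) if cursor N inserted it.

After op 1 (move_right): buffer="aitd" (len 4), cursors c1@2 c2@3, authorship ....
After op 2 (insert('x')): buffer="aixtxd" (len 6), cursors c1@3 c2@5, authorship ..1.2.
After op 3 (insert('j')): buffer="aixjtxjd" (len 8), cursors c1@4 c2@7, authorship ..11.22.
After op 4 (add_cursor(8)): buffer="aixjtxjd" (len 8), cursors c1@4 c2@7 c3@8, authorship ..11.22.
Authorship (.=original, N=cursor N): . . 1 1 . 2 2 .
Index 3: author = 1

Answer: cursor 1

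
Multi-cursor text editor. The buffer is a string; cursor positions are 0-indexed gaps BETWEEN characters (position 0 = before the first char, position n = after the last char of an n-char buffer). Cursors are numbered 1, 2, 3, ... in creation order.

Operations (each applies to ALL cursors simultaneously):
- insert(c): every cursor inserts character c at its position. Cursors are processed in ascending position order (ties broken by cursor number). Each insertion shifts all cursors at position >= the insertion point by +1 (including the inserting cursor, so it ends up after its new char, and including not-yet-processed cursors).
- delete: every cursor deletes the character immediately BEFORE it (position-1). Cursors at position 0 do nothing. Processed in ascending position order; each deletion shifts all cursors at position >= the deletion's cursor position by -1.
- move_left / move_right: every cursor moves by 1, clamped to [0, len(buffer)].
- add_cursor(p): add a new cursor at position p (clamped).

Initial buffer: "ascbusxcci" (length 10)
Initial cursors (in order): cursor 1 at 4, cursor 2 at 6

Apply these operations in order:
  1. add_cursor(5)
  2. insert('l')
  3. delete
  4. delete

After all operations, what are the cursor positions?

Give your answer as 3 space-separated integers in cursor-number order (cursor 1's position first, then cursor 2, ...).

After op 1 (add_cursor(5)): buffer="ascbusxcci" (len 10), cursors c1@4 c3@5 c2@6, authorship ..........
After op 2 (insert('l')): buffer="ascblulslxcci" (len 13), cursors c1@5 c3@7 c2@9, authorship ....1.3.2....
After op 3 (delete): buffer="ascbusxcci" (len 10), cursors c1@4 c3@5 c2@6, authorship ..........
After op 4 (delete): buffer="ascxcci" (len 7), cursors c1@3 c2@3 c3@3, authorship .......

Answer: 3 3 3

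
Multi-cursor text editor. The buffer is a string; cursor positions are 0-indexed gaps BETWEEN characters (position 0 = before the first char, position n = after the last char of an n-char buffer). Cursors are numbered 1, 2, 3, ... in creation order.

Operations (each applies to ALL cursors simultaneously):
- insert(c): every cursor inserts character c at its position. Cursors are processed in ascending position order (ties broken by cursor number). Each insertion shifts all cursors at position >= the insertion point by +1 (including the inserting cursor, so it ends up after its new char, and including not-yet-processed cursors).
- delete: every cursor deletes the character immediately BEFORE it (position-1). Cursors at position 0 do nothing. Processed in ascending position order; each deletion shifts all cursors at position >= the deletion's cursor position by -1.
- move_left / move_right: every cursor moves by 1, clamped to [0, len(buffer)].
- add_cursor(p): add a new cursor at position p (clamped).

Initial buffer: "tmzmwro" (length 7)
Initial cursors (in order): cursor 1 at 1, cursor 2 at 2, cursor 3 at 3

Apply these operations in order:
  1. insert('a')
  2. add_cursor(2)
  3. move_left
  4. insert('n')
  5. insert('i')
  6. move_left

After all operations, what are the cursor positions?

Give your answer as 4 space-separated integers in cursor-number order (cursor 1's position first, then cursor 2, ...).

After op 1 (insert('a')): buffer="tamazamwro" (len 10), cursors c1@2 c2@4 c3@6, authorship .1.2.3....
After op 2 (add_cursor(2)): buffer="tamazamwro" (len 10), cursors c1@2 c4@2 c2@4 c3@6, authorship .1.2.3....
After op 3 (move_left): buffer="tamazamwro" (len 10), cursors c1@1 c4@1 c2@3 c3@5, authorship .1.2.3....
After op 4 (insert('n')): buffer="tnnamnaznamwro" (len 14), cursors c1@3 c4@3 c2@6 c3@9, authorship .141.22.33....
After op 5 (insert('i')): buffer="tnniiamniazniamwro" (len 18), cursors c1@5 c4@5 c2@9 c3@13, authorship .14141.222.333....
After op 6 (move_left): buffer="tnniiamniazniamwro" (len 18), cursors c1@4 c4@4 c2@8 c3@12, authorship .14141.222.333....

Answer: 4 8 12 4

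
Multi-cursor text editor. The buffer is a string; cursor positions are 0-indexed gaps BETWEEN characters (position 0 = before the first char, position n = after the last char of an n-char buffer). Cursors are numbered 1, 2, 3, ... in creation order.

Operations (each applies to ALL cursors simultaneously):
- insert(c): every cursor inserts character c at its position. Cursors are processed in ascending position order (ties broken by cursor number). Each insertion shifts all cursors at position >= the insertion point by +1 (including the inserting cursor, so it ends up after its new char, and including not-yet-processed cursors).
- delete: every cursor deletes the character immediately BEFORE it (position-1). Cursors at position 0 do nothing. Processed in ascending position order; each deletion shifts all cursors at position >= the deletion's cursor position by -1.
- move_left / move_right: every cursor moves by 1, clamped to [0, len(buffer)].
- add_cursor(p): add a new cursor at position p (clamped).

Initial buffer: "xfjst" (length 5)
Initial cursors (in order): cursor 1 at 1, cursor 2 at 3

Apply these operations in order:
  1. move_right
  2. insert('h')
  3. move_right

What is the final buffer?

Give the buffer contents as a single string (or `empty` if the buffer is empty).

Answer: xfhjsht

Derivation:
After op 1 (move_right): buffer="xfjst" (len 5), cursors c1@2 c2@4, authorship .....
After op 2 (insert('h')): buffer="xfhjsht" (len 7), cursors c1@3 c2@6, authorship ..1..2.
After op 3 (move_right): buffer="xfhjsht" (len 7), cursors c1@4 c2@7, authorship ..1..2.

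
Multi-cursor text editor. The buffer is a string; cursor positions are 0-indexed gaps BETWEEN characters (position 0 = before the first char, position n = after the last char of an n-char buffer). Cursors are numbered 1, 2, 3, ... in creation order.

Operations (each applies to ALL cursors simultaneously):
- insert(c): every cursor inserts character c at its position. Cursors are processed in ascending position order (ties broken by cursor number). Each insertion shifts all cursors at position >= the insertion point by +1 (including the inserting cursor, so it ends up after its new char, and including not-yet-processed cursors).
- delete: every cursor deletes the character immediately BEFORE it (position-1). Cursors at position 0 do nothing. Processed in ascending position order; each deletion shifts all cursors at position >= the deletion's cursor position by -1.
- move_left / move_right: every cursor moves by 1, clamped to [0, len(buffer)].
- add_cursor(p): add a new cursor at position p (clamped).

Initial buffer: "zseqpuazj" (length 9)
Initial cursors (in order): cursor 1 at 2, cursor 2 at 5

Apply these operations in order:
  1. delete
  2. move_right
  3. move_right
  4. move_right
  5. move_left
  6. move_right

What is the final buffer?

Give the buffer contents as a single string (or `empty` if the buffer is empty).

Answer: zequazj

Derivation:
After op 1 (delete): buffer="zequazj" (len 7), cursors c1@1 c2@3, authorship .......
After op 2 (move_right): buffer="zequazj" (len 7), cursors c1@2 c2@4, authorship .......
After op 3 (move_right): buffer="zequazj" (len 7), cursors c1@3 c2@5, authorship .......
After op 4 (move_right): buffer="zequazj" (len 7), cursors c1@4 c2@6, authorship .......
After op 5 (move_left): buffer="zequazj" (len 7), cursors c1@3 c2@5, authorship .......
After op 6 (move_right): buffer="zequazj" (len 7), cursors c1@4 c2@6, authorship .......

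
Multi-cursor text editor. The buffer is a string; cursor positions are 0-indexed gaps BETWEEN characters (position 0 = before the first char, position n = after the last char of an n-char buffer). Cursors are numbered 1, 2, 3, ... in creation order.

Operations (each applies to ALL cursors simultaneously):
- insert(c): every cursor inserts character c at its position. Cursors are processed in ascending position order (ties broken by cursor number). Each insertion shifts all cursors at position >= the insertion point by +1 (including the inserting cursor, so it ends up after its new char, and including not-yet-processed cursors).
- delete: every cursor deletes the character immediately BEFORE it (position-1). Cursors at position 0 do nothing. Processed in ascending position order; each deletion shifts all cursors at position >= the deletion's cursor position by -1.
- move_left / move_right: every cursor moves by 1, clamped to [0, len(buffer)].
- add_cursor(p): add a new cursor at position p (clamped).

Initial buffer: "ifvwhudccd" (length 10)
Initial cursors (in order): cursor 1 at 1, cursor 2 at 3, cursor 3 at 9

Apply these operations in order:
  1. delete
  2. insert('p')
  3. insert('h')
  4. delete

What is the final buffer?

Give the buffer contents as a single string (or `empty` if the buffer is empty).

After op 1 (delete): buffer="fwhudcd" (len 7), cursors c1@0 c2@1 c3@6, authorship .......
After op 2 (insert('p')): buffer="pfpwhudcpd" (len 10), cursors c1@1 c2@3 c3@9, authorship 1.2.....3.
After op 3 (insert('h')): buffer="phfphwhudcphd" (len 13), cursors c1@2 c2@5 c3@12, authorship 11.22.....33.
After op 4 (delete): buffer="pfpwhudcpd" (len 10), cursors c1@1 c2@3 c3@9, authorship 1.2.....3.

Answer: pfpwhudcpd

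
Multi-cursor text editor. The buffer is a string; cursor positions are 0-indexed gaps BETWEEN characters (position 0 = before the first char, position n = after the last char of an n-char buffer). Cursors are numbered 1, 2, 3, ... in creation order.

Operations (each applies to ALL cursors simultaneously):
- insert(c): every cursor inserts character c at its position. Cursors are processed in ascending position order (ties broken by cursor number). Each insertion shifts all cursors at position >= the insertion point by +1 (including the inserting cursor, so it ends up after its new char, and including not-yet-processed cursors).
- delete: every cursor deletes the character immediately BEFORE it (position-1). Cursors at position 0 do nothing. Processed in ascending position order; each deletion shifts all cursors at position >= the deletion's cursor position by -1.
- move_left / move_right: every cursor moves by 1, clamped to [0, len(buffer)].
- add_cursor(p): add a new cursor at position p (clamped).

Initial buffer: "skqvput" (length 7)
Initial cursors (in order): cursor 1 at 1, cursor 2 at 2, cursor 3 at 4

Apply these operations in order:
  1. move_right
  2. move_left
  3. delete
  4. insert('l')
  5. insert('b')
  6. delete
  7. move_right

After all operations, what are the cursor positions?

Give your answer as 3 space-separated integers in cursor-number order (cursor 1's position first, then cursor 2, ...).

Answer: 3 3 5

Derivation:
After op 1 (move_right): buffer="skqvput" (len 7), cursors c1@2 c2@3 c3@5, authorship .......
After op 2 (move_left): buffer="skqvput" (len 7), cursors c1@1 c2@2 c3@4, authorship .......
After op 3 (delete): buffer="qput" (len 4), cursors c1@0 c2@0 c3@1, authorship ....
After op 4 (insert('l')): buffer="llqlput" (len 7), cursors c1@2 c2@2 c3@4, authorship 12.3...
After op 5 (insert('b')): buffer="llbbqlbput" (len 10), cursors c1@4 c2@4 c3@7, authorship 1212.33...
After op 6 (delete): buffer="llqlput" (len 7), cursors c1@2 c2@2 c3@4, authorship 12.3...
After op 7 (move_right): buffer="llqlput" (len 7), cursors c1@3 c2@3 c3@5, authorship 12.3...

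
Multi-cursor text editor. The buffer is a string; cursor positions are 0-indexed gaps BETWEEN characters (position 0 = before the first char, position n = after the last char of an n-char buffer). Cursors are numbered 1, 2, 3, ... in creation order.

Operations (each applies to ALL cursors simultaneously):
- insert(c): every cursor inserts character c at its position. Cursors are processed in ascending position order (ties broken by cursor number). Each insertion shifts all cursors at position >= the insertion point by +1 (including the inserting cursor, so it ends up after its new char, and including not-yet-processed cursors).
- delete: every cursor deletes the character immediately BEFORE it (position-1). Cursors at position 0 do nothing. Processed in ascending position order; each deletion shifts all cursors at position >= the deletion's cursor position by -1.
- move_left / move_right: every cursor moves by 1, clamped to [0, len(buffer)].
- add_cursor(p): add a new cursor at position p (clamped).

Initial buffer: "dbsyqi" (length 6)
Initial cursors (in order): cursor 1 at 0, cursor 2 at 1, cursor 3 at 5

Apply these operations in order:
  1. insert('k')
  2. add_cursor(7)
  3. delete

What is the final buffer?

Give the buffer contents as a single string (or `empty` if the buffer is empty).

Answer: dbsyi

Derivation:
After op 1 (insert('k')): buffer="kdkbsyqki" (len 9), cursors c1@1 c2@3 c3@8, authorship 1.2....3.
After op 2 (add_cursor(7)): buffer="kdkbsyqki" (len 9), cursors c1@1 c2@3 c4@7 c3@8, authorship 1.2....3.
After op 3 (delete): buffer="dbsyi" (len 5), cursors c1@0 c2@1 c3@4 c4@4, authorship .....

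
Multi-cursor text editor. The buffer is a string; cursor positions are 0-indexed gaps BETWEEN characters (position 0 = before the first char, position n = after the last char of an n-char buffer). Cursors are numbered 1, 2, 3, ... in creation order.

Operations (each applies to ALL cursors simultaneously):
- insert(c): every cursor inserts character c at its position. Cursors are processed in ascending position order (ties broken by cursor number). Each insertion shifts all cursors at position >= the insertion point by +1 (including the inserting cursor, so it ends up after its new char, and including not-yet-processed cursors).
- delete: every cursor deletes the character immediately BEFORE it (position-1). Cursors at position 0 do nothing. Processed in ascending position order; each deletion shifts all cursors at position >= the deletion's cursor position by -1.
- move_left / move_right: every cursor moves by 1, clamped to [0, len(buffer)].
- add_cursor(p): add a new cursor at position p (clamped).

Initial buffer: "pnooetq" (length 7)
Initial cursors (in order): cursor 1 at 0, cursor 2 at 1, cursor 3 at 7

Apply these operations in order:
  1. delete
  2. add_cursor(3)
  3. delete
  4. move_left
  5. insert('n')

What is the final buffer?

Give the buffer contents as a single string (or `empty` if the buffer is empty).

Answer: nnnnone

Derivation:
After op 1 (delete): buffer="nooet" (len 5), cursors c1@0 c2@0 c3@5, authorship .....
After op 2 (add_cursor(3)): buffer="nooet" (len 5), cursors c1@0 c2@0 c4@3 c3@5, authorship .....
After op 3 (delete): buffer="noe" (len 3), cursors c1@0 c2@0 c4@2 c3@3, authorship ...
After op 4 (move_left): buffer="noe" (len 3), cursors c1@0 c2@0 c4@1 c3@2, authorship ...
After op 5 (insert('n')): buffer="nnnnone" (len 7), cursors c1@2 c2@2 c4@4 c3@6, authorship 12.4.3.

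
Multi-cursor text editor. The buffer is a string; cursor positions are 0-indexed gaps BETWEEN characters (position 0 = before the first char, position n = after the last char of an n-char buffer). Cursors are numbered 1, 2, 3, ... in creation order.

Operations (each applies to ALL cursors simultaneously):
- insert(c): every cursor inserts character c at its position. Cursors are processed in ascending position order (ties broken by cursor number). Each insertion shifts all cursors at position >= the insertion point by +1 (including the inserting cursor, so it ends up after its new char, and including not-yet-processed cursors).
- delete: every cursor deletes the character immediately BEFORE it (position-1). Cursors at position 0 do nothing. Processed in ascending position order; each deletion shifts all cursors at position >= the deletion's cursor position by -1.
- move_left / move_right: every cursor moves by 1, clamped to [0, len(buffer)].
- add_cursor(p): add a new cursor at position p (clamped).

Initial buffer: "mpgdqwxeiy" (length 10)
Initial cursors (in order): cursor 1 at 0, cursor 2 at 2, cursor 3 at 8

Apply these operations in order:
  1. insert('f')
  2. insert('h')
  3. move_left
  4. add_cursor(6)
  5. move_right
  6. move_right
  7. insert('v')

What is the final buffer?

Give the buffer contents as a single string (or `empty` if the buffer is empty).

After op 1 (insert('f')): buffer="fmpfgdqwxefiy" (len 13), cursors c1@1 c2@4 c3@11, authorship 1..2......3..
After op 2 (insert('h')): buffer="fhmpfhgdqwxefhiy" (len 16), cursors c1@2 c2@6 c3@14, authorship 11..22......33..
After op 3 (move_left): buffer="fhmpfhgdqwxefhiy" (len 16), cursors c1@1 c2@5 c3@13, authorship 11..22......33..
After op 4 (add_cursor(6)): buffer="fhmpfhgdqwxefhiy" (len 16), cursors c1@1 c2@5 c4@6 c3@13, authorship 11..22......33..
After op 5 (move_right): buffer="fhmpfhgdqwxefhiy" (len 16), cursors c1@2 c2@6 c4@7 c3@14, authorship 11..22......33..
After op 6 (move_right): buffer="fhmpfhgdqwxefhiy" (len 16), cursors c1@3 c2@7 c4@8 c3@15, authorship 11..22......33..
After op 7 (insert('v')): buffer="fhmvpfhgvdvqwxefhivy" (len 20), cursors c1@4 c2@9 c4@11 c3@19, authorship 11.1.22.2.4....33.3.

Answer: fhmvpfhgvdvqwxefhivy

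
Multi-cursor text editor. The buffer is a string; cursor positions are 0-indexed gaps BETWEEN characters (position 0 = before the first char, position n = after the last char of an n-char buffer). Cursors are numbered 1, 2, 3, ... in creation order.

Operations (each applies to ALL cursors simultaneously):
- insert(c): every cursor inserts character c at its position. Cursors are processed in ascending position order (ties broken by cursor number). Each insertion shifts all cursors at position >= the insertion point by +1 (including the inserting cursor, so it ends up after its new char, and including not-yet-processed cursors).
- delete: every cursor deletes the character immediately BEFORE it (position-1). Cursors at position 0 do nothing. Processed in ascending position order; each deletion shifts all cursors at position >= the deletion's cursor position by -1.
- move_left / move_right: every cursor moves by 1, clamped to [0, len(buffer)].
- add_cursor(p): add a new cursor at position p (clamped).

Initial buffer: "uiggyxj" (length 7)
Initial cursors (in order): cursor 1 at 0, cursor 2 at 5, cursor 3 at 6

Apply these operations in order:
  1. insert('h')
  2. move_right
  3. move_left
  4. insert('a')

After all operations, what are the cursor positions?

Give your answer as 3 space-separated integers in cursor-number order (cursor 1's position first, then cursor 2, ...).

After op 1 (insert('h')): buffer="huiggyhxhj" (len 10), cursors c1@1 c2@7 c3@9, authorship 1.....2.3.
After op 2 (move_right): buffer="huiggyhxhj" (len 10), cursors c1@2 c2@8 c3@10, authorship 1.....2.3.
After op 3 (move_left): buffer="huiggyhxhj" (len 10), cursors c1@1 c2@7 c3@9, authorship 1.....2.3.
After op 4 (insert('a')): buffer="hauiggyhaxhaj" (len 13), cursors c1@2 c2@9 c3@12, authorship 11.....22.33.

Answer: 2 9 12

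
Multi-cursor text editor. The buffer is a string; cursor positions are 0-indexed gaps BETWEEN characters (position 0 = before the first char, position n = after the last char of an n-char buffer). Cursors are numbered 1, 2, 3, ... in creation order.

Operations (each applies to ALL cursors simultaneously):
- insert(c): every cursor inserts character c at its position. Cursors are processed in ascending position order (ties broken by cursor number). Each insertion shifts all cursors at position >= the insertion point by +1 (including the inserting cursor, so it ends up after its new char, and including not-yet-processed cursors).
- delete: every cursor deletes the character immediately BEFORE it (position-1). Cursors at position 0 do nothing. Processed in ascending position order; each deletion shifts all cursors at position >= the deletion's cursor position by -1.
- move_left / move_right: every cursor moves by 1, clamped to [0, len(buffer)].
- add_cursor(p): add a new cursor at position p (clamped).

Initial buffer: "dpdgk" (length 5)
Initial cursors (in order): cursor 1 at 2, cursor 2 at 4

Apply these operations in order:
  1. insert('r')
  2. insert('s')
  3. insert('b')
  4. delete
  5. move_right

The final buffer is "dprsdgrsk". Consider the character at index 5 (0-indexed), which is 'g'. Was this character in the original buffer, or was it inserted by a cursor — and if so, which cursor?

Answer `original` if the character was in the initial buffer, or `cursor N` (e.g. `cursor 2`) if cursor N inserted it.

Answer: original

Derivation:
After op 1 (insert('r')): buffer="dprdgrk" (len 7), cursors c1@3 c2@6, authorship ..1..2.
After op 2 (insert('s')): buffer="dprsdgrsk" (len 9), cursors c1@4 c2@8, authorship ..11..22.
After op 3 (insert('b')): buffer="dprsbdgrsbk" (len 11), cursors c1@5 c2@10, authorship ..111..222.
After op 4 (delete): buffer="dprsdgrsk" (len 9), cursors c1@4 c2@8, authorship ..11..22.
After op 5 (move_right): buffer="dprsdgrsk" (len 9), cursors c1@5 c2@9, authorship ..11..22.
Authorship (.=original, N=cursor N): . . 1 1 . . 2 2 .
Index 5: author = original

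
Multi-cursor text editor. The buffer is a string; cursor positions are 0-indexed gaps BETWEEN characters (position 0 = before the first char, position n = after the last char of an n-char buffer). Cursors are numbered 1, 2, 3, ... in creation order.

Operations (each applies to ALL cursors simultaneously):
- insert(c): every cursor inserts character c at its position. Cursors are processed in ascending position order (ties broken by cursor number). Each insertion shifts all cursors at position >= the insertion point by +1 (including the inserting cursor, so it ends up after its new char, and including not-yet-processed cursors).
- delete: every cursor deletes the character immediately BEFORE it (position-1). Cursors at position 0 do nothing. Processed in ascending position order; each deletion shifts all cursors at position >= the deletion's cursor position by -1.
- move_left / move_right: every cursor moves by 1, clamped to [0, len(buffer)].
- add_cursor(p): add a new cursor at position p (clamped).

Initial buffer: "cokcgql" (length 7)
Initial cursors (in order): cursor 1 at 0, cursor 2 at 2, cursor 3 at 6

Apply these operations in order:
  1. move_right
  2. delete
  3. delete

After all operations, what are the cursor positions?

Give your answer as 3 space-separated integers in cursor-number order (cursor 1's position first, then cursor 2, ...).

Answer: 0 0 2

Derivation:
After op 1 (move_right): buffer="cokcgql" (len 7), cursors c1@1 c2@3 c3@7, authorship .......
After op 2 (delete): buffer="ocgq" (len 4), cursors c1@0 c2@1 c3@4, authorship ....
After op 3 (delete): buffer="cg" (len 2), cursors c1@0 c2@0 c3@2, authorship ..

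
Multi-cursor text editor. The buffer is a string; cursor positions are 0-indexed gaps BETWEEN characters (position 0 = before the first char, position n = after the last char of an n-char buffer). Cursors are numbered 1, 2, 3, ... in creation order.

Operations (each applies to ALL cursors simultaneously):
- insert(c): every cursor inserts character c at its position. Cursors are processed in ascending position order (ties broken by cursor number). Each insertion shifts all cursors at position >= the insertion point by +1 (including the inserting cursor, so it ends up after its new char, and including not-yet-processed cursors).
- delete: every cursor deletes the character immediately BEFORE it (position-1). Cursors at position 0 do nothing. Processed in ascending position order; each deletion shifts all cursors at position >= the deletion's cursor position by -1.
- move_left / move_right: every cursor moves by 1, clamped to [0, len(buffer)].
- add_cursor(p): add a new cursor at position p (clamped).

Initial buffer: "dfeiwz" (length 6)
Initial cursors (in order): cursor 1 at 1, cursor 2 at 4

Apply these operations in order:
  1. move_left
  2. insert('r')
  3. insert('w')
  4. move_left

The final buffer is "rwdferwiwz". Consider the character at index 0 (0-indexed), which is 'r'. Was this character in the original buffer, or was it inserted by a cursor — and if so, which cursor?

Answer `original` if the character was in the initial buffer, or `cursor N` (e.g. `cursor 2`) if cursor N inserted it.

After op 1 (move_left): buffer="dfeiwz" (len 6), cursors c1@0 c2@3, authorship ......
After op 2 (insert('r')): buffer="rdferiwz" (len 8), cursors c1@1 c2@5, authorship 1...2...
After op 3 (insert('w')): buffer="rwdferwiwz" (len 10), cursors c1@2 c2@7, authorship 11...22...
After op 4 (move_left): buffer="rwdferwiwz" (len 10), cursors c1@1 c2@6, authorship 11...22...
Authorship (.=original, N=cursor N): 1 1 . . . 2 2 . . .
Index 0: author = 1

Answer: cursor 1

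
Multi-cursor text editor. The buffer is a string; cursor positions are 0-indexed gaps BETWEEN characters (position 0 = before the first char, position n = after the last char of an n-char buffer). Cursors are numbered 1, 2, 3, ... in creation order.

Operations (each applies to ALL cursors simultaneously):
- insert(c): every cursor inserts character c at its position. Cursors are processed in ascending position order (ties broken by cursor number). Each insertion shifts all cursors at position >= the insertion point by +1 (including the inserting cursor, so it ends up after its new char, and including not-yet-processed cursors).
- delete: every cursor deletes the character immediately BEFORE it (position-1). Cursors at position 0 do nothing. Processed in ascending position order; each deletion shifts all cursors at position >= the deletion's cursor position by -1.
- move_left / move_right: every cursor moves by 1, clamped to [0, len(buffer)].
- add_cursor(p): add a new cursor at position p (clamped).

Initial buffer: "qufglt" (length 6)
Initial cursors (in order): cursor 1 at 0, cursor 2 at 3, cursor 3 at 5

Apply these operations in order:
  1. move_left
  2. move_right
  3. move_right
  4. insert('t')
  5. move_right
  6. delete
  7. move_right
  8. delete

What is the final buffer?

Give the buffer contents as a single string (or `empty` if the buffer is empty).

After op 1 (move_left): buffer="qufglt" (len 6), cursors c1@0 c2@2 c3@4, authorship ......
After op 2 (move_right): buffer="qufglt" (len 6), cursors c1@1 c2@3 c3@5, authorship ......
After op 3 (move_right): buffer="qufglt" (len 6), cursors c1@2 c2@4 c3@6, authorship ......
After op 4 (insert('t')): buffer="qutfgtltt" (len 9), cursors c1@3 c2@6 c3@9, authorship ..1..2..3
After op 5 (move_right): buffer="qutfgtltt" (len 9), cursors c1@4 c2@7 c3@9, authorship ..1..2..3
After op 6 (delete): buffer="qutgtt" (len 6), cursors c1@3 c2@5 c3@6, authorship ..1.2.
After op 7 (move_right): buffer="qutgtt" (len 6), cursors c1@4 c2@6 c3@6, authorship ..1.2.
After op 8 (delete): buffer="qut" (len 3), cursors c1@3 c2@3 c3@3, authorship ..1

Answer: qut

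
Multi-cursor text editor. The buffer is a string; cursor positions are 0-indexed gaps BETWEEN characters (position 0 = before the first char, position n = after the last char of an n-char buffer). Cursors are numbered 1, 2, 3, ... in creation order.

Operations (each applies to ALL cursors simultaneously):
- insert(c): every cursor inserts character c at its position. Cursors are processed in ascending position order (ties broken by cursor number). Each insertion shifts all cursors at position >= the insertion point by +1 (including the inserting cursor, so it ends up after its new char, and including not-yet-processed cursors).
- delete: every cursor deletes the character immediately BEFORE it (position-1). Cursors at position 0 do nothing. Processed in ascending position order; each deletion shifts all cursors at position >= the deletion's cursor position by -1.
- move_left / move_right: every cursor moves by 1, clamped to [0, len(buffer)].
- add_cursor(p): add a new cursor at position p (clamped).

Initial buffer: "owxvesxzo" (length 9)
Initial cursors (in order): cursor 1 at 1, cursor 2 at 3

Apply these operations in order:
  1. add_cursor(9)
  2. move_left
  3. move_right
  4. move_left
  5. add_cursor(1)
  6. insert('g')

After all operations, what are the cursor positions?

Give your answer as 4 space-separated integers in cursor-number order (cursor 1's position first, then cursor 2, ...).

Answer: 1 5 12 3

Derivation:
After op 1 (add_cursor(9)): buffer="owxvesxzo" (len 9), cursors c1@1 c2@3 c3@9, authorship .........
After op 2 (move_left): buffer="owxvesxzo" (len 9), cursors c1@0 c2@2 c3@8, authorship .........
After op 3 (move_right): buffer="owxvesxzo" (len 9), cursors c1@1 c2@3 c3@9, authorship .........
After op 4 (move_left): buffer="owxvesxzo" (len 9), cursors c1@0 c2@2 c3@8, authorship .........
After op 5 (add_cursor(1)): buffer="owxvesxzo" (len 9), cursors c1@0 c4@1 c2@2 c3@8, authorship .........
After op 6 (insert('g')): buffer="gogwgxvesxzgo" (len 13), cursors c1@1 c4@3 c2@5 c3@12, authorship 1.4.2......3.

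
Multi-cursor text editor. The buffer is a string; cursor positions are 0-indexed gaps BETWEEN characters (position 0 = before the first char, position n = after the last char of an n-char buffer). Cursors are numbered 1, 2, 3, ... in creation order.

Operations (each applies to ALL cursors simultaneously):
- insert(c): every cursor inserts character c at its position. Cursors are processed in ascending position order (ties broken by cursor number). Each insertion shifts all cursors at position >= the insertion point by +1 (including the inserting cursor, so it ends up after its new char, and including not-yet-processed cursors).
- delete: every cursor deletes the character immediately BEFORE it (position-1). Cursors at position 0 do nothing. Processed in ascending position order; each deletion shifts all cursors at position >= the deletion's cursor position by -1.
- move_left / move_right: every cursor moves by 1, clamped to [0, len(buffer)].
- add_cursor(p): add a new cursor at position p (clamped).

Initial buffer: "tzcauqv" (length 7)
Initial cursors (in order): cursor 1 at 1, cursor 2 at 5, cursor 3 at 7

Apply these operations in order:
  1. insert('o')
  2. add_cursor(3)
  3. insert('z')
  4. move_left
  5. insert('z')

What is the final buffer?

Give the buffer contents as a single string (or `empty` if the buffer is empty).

Answer: tozzzzzcauozzqvozz

Derivation:
After op 1 (insert('o')): buffer="tozcauoqvo" (len 10), cursors c1@2 c2@7 c3@10, authorship .1....2..3
After op 2 (add_cursor(3)): buffer="tozcauoqvo" (len 10), cursors c1@2 c4@3 c2@7 c3@10, authorship .1....2..3
After op 3 (insert('z')): buffer="tozzzcauozqvoz" (len 14), cursors c1@3 c4@5 c2@10 c3@14, authorship .11.4...22..33
After op 4 (move_left): buffer="tozzzcauozqvoz" (len 14), cursors c1@2 c4@4 c2@9 c3@13, authorship .11.4...22..33
After op 5 (insert('z')): buffer="tozzzzzcauozzqvozz" (len 18), cursors c1@3 c4@6 c2@12 c3@17, authorship .111.44...222..333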